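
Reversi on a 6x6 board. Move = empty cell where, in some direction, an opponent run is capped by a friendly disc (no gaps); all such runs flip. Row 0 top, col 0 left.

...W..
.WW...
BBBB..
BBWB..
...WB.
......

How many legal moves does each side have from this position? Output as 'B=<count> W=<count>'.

-- B to move --
(0,0): flips 1 -> legal
(0,1): flips 2 -> legal
(0,2): flips 2 -> legal
(0,4): no bracket -> illegal
(1,0): no bracket -> illegal
(1,3): no bracket -> illegal
(1,4): no bracket -> illegal
(3,4): no bracket -> illegal
(4,1): flips 1 -> legal
(4,2): flips 2 -> legal
(5,2): no bracket -> illegal
(5,3): flips 1 -> legal
(5,4): flips 2 -> legal
B mobility = 7
-- W to move --
(1,0): flips 1 -> legal
(1,3): flips 2 -> legal
(1,4): flips 1 -> legal
(2,4): no bracket -> illegal
(3,4): flips 2 -> legal
(3,5): no bracket -> illegal
(4,0): no bracket -> illegal
(4,1): flips 2 -> legal
(4,2): no bracket -> illegal
(4,5): flips 1 -> legal
(5,3): no bracket -> illegal
(5,4): no bracket -> illegal
(5,5): flips 3 -> legal
W mobility = 7

Answer: B=7 W=7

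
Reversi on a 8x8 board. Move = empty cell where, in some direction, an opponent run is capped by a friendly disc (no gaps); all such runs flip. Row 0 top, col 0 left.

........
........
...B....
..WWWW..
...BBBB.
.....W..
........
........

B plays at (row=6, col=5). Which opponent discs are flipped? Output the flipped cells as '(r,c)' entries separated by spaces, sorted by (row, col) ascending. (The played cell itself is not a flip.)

Answer: (5,5)

Derivation:
Dir NW: first cell '.' (not opp) -> no flip
Dir N: opp run (5,5) capped by B -> flip
Dir NE: first cell '.' (not opp) -> no flip
Dir W: first cell '.' (not opp) -> no flip
Dir E: first cell '.' (not opp) -> no flip
Dir SW: first cell '.' (not opp) -> no flip
Dir S: first cell '.' (not opp) -> no flip
Dir SE: first cell '.' (not opp) -> no flip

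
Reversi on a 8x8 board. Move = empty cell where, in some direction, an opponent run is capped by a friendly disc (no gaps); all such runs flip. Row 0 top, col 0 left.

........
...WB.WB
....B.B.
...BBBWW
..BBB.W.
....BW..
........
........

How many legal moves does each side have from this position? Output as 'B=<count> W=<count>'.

-- B to move --
(0,2): flips 1 -> legal
(0,3): no bracket -> illegal
(0,4): no bracket -> illegal
(0,5): no bracket -> illegal
(0,6): flips 1 -> legal
(0,7): no bracket -> illegal
(1,2): flips 1 -> legal
(1,5): flips 1 -> legal
(2,2): no bracket -> illegal
(2,3): no bracket -> illegal
(2,5): no bracket -> illegal
(2,7): no bracket -> illegal
(4,5): no bracket -> illegal
(4,7): no bracket -> illegal
(5,6): flips 3 -> legal
(5,7): flips 1 -> legal
(6,4): no bracket -> illegal
(6,5): no bracket -> illegal
(6,6): flips 1 -> legal
B mobility = 7
-- W to move --
(0,3): no bracket -> illegal
(0,4): no bracket -> illegal
(0,5): no bracket -> illegal
(0,6): no bracket -> illegal
(0,7): no bracket -> illegal
(1,5): flips 2 -> legal
(2,2): flips 2 -> legal
(2,3): no bracket -> illegal
(2,5): no bracket -> illegal
(2,7): no bracket -> illegal
(3,1): no bracket -> illegal
(3,2): flips 3 -> legal
(4,1): no bracket -> illegal
(4,5): no bracket -> illegal
(5,1): no bracket -> illegal
(5,2): no bracket -> illegal
(5,3): flips 1 -> legal
(6,3): no bracket -> illegal
(6,4): no bracket -> illegal
(6,5): no bracket -> illegal
W mobility = 4

Answer: B=7 W=4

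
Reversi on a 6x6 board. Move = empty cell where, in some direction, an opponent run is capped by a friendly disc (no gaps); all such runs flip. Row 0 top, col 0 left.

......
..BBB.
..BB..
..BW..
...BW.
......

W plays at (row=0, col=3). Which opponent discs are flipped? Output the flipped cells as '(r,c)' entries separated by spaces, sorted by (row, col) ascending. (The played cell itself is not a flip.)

Answer: (1,3) (2,3)

Derivation:
Dir NW: edge -> no flip
Dir N: edge -> no flip
Dir NE: edge -> no flip
Dir W: first cell '.' (not opp) -> no flip
Dir E: first cell '.' (not opp) -> no flip
Dir SW: opp run (1,2), next='.' -> no flip
Dir S: opp run (1,3) (2,3) capped by W -> flip
Dir SE: opp run (1,4), next='.' -> no flip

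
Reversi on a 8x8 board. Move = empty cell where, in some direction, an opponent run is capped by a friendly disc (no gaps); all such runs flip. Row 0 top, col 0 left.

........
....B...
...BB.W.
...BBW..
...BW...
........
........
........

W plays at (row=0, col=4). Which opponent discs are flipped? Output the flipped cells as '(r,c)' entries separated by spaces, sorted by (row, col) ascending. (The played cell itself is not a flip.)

Dir NW: edge -> no flip
Dir N: edge -> no flip
Dir NE: edge -> no flip
Dir W: first cell '.' (not opp) -> no flip
Dir E: first cell '.' (not opp) -> no flip
Dir SW: first cell '.' (not opp) -> no flip
Dir S: opp run (1,4) (2,4) (3,4) capped by W -> flip
Dir SE: first cell '.' (not opp) -> no flip

Answer: (1,4) (2,4) (3,4)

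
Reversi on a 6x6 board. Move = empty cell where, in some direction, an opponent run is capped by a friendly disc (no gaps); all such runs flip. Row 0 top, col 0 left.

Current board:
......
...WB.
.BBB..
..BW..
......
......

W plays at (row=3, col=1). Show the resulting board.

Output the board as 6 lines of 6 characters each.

Answer: ......
...WB.
.BWB..
.WWW..
......
......

Derivation:
Place W at (3,1); scan 8 dirs for brackets.
Dir NW: first cell '.' (not opp) -> no flip
Dir N: opp run (2,1), next='.' -> no flip
Dir NE: opp run (2,2) capped by W -> flip
Dir W: first cell '.' (not opp) -> no flip
Dir E: opp run (3,2) capped by W -> flip
Dir SW: first cell '.' (not opp) -> no flip
Dir S: first cell '.' (not opp) -> no flip
Dir SE: first cell '.' (not opp) -> no flip
All flips: (2,2) (3,2)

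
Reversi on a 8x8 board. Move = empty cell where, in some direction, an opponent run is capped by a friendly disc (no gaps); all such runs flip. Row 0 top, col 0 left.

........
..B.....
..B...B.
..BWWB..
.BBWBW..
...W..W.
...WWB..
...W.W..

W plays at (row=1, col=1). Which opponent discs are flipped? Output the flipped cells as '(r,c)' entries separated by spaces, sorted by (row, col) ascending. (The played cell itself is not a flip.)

Dir NW: first cell '.' (not opp) -> no flip
Dir N: first cell '.' (not opp) -> no flip
Dir NE: first cell '.' (not opp) -> no flip
Dir W: first cell '.' (not opp) -> no flip
Dir E: opp run (1,2), next='.' -> no flip
Dir SW: first cell '.' (not opp) -> no flip
Dir S: first cell '.' (not opp) -> no flip
Dir SE: opp run (2,2) capped by W -> flip

Answer: (2,2)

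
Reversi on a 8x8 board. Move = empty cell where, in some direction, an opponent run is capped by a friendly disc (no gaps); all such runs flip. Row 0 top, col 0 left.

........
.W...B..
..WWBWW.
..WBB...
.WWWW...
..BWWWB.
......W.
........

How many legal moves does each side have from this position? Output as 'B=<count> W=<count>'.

-- B to move --
(0,0): flips 2 -> legal
(0,1): no bracket -> illegal
(0,2): no bracket -> illegal
(1,0): no bracket -> illegal
(1,2): flips 4 -> legal
(1,3): flips 1 -> legal
(1,4): no bracket -> illegal
(1,6): flips 1 -> legal
(1,7): no bracket -> illegal
(2,0): no bracket -> illegal
(2,1): flips 2 -> legal
(2,7): flips 2 -> legal
(3,0): flips 1 -> legal
(3,1): flips 1 -> legal
(3,5): flips 1 -> legal
(3,6): no bracket -> illegal
(3,7): flips 1 -> legal
(4,0): no bracket -> illegal
(4,5): no bracket -> illegal
(4,6): no bracket -> illegal
(5,0): no bracket -> illegal
(5,1): flips 1 -> legal
(5,7): no bracket -> illegal
(6,2): no bracket -> illegal
(6,3): flips 2 -> legal
(6,4): flips 2 -> legal
(6,5): no bracket -> illegal
(6,7): no bracket -> illegal
(7,5): no bracket -> illegal
(7,6): flips 1 -> legal
(7,7): flips 3 -> legal
B mobility = 15
-- W to move --
(0,4): flips 1 -> legal
(0,5): flips 1 -> legal
(0,6): flips 3 -> legal
(1,3): no bracket -> illegal
(1,4): flips 2 -> legal
(1,6): no bracket -> illegal
(3,5): flips 2 -> legal
(4,5): flips 1 -> legal
(4,6): flips 1 -> legal
(4,7): no bracket -> illegal
(5,1): flips 1 -> legal
(5,7): flips 1 -> legal
(6,1): flips 1 -> legal
(6,2): flips 1 -> legal
(6,3): flips 1 -> legal
(6,5): no bracket -> illegal
(6,7): no bracket -> illegal
W mobility = 12

Answer: B=15 W=12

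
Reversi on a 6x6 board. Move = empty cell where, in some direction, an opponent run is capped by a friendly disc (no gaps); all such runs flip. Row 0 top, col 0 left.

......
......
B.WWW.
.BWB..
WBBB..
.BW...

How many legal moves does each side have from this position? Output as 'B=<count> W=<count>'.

Answer: B=7 W=6

Derivation:
-- B to move --
(1,1): flips 1 -> legal
(1,2): flips 2 -> legal
(1,3): flips 2 -> legal
(1,4): flips 2 -> legal
(1,5): flips 1 -> legal
(2,1): flips 1 -> legal
(2,5): no bracket -> illegal
(3,0): no bracket -> illegal
(3,4): no bracket -> illegal
(3,5): no bracket -> illegal
(5,0): no bracket -> illegal
(5,3): flips 1 -> legal
B mobility = 7
-- W to move --
(1,0): no bracket -> illegal
(1,1): no bracket -> illegal
(2,1): no bracket -> illegal
(3,0): flips 2 -> legal
(3,4): flips 2 -> legal
(4,4): flips 4 -> legal
(5,0): flips 2 -> legal
(5,3): flips 2 -> legal
(5,4): flips 1 -> legal
W mobility = 6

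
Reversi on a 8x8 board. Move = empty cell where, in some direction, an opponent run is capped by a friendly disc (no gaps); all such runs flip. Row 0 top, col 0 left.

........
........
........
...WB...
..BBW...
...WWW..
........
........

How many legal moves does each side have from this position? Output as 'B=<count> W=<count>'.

-- B to move --
(2,2): no bracket -> illegal
(2,3): flips 1 -> legal
(2,4): flips 1 -> legal
(3,2): flips 1 -> legal
(3,5): no bracket -> illegal
(4,5): flips 1 -> legal
(4,6): no bracket -> illegal
(5,2): no bracket -> illegal
(5,6): no bracket -> illegal
(6,2): no bracket -> illegal
(6,3): flips 1 -> legal
(6,4): flips 3 -> legal
(6,5): flips 1 -> legal
(6,6): no bracket -> illegal
B mobility = 7
-- W to move --
(2,3): no bracket -> illegal
(2,4): flips 1 -> legal
(2,5): no bracket -> illegal
(3,1): flips 1 -> legal
(3,2): flips 1 -> legal
(3,5): flips 1 -> legal
(4,1): flips 2 -> legal
(4,5): no bracket -> illegal
(5,1): flips 1 -> legal
(5,2): no bracket -> illegal
W mobility = 6

Answer: B=7 W=6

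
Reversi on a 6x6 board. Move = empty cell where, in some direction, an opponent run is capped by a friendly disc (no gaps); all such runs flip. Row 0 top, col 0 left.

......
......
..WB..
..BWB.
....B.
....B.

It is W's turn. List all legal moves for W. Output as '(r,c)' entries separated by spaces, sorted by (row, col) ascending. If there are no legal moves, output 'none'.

Answer: (1,3) (2,4) (3,1) (3,5) (4,2) (5,5)

Derivation:
(1,2): no bracket -> illegal
(1,3): flips 1 -> legal
(1,4): no bracket -> illegal
(2,1): no bracket -> illegal
(2,4): flips 1 -> legal
(2,5): no bracket -> illegal
(3,1): flips 1 -> legal
(3,5): flips 1 -> legal
(4,1): no bracket -> illegal
(4,2): flips 1 -> legal
(4,3): no bracket -> illegal
(4,5): no bracket -> illegal
(5,3): no bracket -> illegal
(5,5): flips 1 -> legal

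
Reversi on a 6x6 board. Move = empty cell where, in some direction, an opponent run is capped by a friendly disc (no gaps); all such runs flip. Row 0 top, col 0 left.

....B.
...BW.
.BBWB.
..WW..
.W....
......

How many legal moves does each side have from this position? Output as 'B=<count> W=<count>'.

-- B to move --
(0,3): no bracket -> illegal
(0,5): no bracket -> illegal
(1,2): no bracket -> illegal
(1,5): flips 1 -> legal
(2,5): no bracket -> illegal
(3,0): no bracket -> illegal
(3,1): no bracket -> illegal
(3,4): no bracket -> illegal
(4,0): no bracket -> illegal
(4,2): flips 2 -> legal
(4,3): flips 3 -> legal
(4,4): flips 1 -> legal
(5,0): no bracket -> illegal
(5,1): no bracket -> illegal
(5,2): no bracket -> illegal
B mobility = 4
-- W to move --
(0,2): no bracket -> illegal
(0,3): flips 1 -> legal
(0,5): no bracket -> illegal
(1,0): flips 1 -> legal
(1,1): flips 1 -> legal
(1,2): flips 2 -> legal
(1,5): flips 1 -> legal
(2,0): flips 2 -> legal
(2,5): flips 1 -> legal
(3,0): no bracket -> illegal
(3,1): no bracket -> illegal
(3,4): flips 1 -> legal
(3,5): no bracket -> illegal
W mobility = 8

Answer: B=4 W=8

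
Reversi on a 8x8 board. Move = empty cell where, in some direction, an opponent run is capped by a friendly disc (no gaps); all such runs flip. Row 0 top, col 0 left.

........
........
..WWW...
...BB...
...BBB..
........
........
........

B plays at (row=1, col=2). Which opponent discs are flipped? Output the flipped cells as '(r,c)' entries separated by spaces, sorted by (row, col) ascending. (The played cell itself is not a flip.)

Answer: (2,3)

Derivation:
Dir NW: first cell '.' (not opp) -> no flip
Dir N: first cell '.' (not opp) -> no flip
Dir NE: first cell '.' (not opp) -> no flip
Dir W: first cell '.' (not opp) -> no flip
Dir E: first cell '.' (not opp) -> no flip
Dir SW: first cell '.' (not opp) -> no flip
Dir S: opp run (2,2), next='.' -> no flip
Dir SE: opp run (2,3) capped by B -> flip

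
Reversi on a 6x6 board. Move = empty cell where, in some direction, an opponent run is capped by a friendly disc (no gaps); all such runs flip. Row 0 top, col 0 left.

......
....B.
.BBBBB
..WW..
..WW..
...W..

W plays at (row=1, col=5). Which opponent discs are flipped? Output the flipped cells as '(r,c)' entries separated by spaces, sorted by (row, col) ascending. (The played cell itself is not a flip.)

Answer: (2,4)

Derivation:
Dir NW: first cell '.' (not opp) -> no flip
Dir N: first cell '.' (not opp) -> no flip
Dir NE: edge -> no flip
Dir W: opp run (1,4), next='.' -> no flip
Dir E: edge -> no flip
Dir SW: opp run (2,4) capped by W -> flip
Dir S: opp run (2,5), next='.' -> no flip
Dir SE: edge -> no flip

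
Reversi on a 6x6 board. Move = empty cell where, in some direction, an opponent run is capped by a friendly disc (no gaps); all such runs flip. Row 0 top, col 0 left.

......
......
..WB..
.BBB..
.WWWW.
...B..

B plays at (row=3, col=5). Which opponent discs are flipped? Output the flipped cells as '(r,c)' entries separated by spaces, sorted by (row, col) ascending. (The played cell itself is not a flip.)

Answer: (4,4)

Derivation:
Dir NW: first cell '.' (not opp) -> no flip
Dir N: first cell '.' (not opp) -> no flip
Dir NE: edge -> no flip
Dir W: first cell '.' (not opp) -> no flip
Dir E: edge -> no flip
Dir SW: opp run (4,4) capped by B -> flip
Dir S: first cell '.' (not opp) -> no flip
Dir SE: edge -> no flip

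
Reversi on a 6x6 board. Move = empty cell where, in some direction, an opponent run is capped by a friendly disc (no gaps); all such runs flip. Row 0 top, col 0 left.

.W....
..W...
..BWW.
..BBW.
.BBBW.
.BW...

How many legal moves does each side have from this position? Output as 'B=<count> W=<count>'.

Answer: B=9 W=7

Derivation:
-- B to move --
(0,0): no bracket -> illegal
(0,2): flips 1 -> legal
(0,3): no bracket -> illegal
(1,0): no bracket -> illegal
(1,1): no bracket -> illegal
(1,3): flips 1 -> legal
(1,4): flips 1 -> legal
(1,5): flips 1 -> legal
(2,1): no bracket -> illegal
(2,5): flips 3 -> legal
(3,5): flips 1 -> legal
(4,5): flips 1 -> legal
(5,3): flips 1 -> legal
(5,4): no bracket -> illegal
(5,5): flips 1 -> legal
B mobility = 9
-- W to move --
(1,1): flips 2 -> legal
(1,3): no bracket -> illegal
(2,1): flips 1 -> legal
(3,0): flips 1 -> legal
(3,1): flips 2 -> legal
(4,0): flips 3 -> legal
(5,0): flips 3 -> legal
(5,3): flips 2 -> legal
(5,4): no bracket -> illegal
W mobility = 7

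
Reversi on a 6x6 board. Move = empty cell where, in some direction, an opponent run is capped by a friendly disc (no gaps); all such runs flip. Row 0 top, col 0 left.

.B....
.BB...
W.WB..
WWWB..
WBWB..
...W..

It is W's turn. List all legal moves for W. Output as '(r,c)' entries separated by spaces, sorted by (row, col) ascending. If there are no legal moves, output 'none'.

(0,0): flips 1 -> legal
(0,2): flips 2 -> legal
(0,3): no bracket -> illegal
(1,0): no bracket -> illegal
(1,3): flips 3 -> legal
(1,4): flips 1 -> legal
(2,1): no bracket -> illegal
(2,4): flips 2 -> legal
(3,4): flips 1 -> legal
(4,4): flips 2 -> legal
(5,0): flips 1 -> legal
(5,1): flips 1 -> legal
(5,2): flips 1 -> legal
(5,4): flips 1 -> legal

Answer: (0,0) (0,2) (1,3) (1,4) (2,4) (3,4) (4,4) (5,0) (5,1) (5,2) (5,4)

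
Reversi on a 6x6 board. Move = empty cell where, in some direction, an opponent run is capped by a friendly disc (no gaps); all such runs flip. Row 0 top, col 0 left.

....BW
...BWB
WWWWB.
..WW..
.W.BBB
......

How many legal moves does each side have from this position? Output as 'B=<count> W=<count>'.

-- B to move --
(0,3): no bracket -> illegal
(1,0): flips 2 -> legal
(1,1): flips 2 -> legal
(1,2): no bracket -> illegal
(2,5): no bracket -> illegal
(3,0): no bracket -> illegal
(3,1): flips 1 -> legal
(3,4): no bracket -> illegal
(4,0): no bracket -> illegal
(4,2): flips 1 -> legal
(5,0): no bracket -> illegal
(5,1): no bracket -> illegal
(5,2): no bracket -> illegal
B mobility = 4
-- W to move --
(0,2): no bracket -> illegal
(0,3): flips 2 -> legal
(1,2): flips 1 -> legal
(2,5): flips 2 -> legal
(3,4): flips 1 -> legal
(3,5): no bracket -> illegal
(4,2): no bracket -> illegal
(5,2): no bracket -> illegal
(5,3): flips 1 -> legal
(5,4): flips 1 -> legal
(5,5): flips 1 -> legal
W mobility = 7

Answer: B=4 W=7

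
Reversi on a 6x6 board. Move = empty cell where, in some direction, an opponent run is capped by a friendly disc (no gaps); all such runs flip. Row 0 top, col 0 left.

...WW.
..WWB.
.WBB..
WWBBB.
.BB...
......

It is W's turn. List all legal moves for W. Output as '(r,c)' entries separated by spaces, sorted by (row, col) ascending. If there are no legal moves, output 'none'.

(0,5): no bracket -> illegal
(1,1): no bracket -> illegal
(1,5): flips 1 -> legal
(2,4): flips 3 -> legal
(2,5): flips 1 -> legal
(3,5): flips 3 -> legal
(4,0): no bracket -> illegal
(4,3): flips 3 -> legal
(4,4): no bracket -> illegal
(4,5): flips 2 -> legal
(5,0): no bracket -> illegal
(5,1): flips 1 -> legal
(5,2): flips 4 -> legal
(5,3): flips 1 -> legal

Answer: (1,5) (2,4) (2,5) (3,5) (4,3) (4,5) (5,1) (5,2) (5,3)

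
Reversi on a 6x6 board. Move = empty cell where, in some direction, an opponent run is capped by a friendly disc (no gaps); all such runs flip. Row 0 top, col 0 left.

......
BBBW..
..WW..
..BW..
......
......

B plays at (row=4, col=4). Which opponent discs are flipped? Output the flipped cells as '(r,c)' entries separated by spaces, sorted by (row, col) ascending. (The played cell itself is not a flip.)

Dir NW: opp run (3,3) (2,2) capped by B -> flip
Dir N: first cell '.' (not opp) -> no flip
Dir NE: first cell '.' (not opp) -> no flip
Dir W: first cell '.' (not opp) -> no flip
Dir E: first cell '.' (not opp) -> no flip
Dir SW: first cell '.' (not opp) -> no flip
Dir S: first cell '.' (not opp) -> no flip
Dir SE: first cell '.' (not opp) -> no flip

Answer: (2,2) (3,3)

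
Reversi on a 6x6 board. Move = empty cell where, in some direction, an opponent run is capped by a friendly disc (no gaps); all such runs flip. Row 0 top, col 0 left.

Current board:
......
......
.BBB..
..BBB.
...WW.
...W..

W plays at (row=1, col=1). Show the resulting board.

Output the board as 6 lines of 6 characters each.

Place W at (1,1); scan 8 dirs for brackets.
Dir NW: first cell '.' (not opp) -> no flip
Dir N: first cell '.' (not opp) -> no flip
Dir NE: first cell '.' (not opp) -> no flip
Dir W: first cell '.' (not opp) -> no flip
Dir E: first cell '.' (not opp) -> no flip
Dir SW: first cell '.' (not opp) -> no flip
Dir S: opp run (2,1), next='.' -> no flip
Dir SE: opp run (2,2) (3,3) capped by W -> flip
All flips: (2,2) (3,3)

Answer: ......
.W....
.BWB..
..BWB.
...WW.
...W..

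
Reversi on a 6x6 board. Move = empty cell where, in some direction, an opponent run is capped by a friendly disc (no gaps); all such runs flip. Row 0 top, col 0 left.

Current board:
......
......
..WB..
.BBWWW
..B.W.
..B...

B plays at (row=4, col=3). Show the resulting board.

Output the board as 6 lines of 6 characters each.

Place B at (4,3); scan 8 dirs for brackets.
Dir NW: first cell 'B' (not opp) -> no flip
Dir N: opp run (3,3) capped by B -> flip
Dir NE: opp run (3,4), next='.' -> no flip
Dir W: first cell 'B' (not opp) -> no flip
Dir E: opp run (4,4), next='.' -> no flip
Dir SW: first cell 'B' (not opp) -> no flip
Dir S: first cell '.' (not opp) -> no flip
Dir SE: first cell '.' (not opp) -> no flip
All flips: (3,3)

Answer: ......
......
..WB..
.BBBWW
..BBW.
..B...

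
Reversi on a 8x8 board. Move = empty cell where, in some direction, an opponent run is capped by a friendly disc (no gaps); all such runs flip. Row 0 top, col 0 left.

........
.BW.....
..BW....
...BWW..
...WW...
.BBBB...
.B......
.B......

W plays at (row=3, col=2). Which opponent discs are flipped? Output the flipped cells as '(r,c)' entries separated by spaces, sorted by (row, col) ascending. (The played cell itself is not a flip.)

Dir NW: first cell '.' (not opp) -> no flip
Dir N: opp run (2,2) capped by W -> flip
Dir NE: first cell 'W' (not opp) -> no flip
Dir W: first cell '.' (not opp) -> no flip
Dir E: opp run (3,3) capped by W -> flip
Dir SW: first cell '.' (not opp) -> no flip
Dir S: first cell '.' (not opp) -> no flip
Dir SE: first cell 'W' (not opp) -> no flip

Answer: (2,2) (3,3)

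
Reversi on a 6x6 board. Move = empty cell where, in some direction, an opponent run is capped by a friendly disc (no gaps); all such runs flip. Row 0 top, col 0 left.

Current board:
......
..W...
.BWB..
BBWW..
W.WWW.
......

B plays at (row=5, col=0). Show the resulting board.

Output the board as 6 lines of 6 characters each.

Place B at (5,0); scan 8 dirs for brackets.
Dir NW: edge -> no flip
Dir N: opp run (4,0) capped by B -> flip
Dir NE: first cell '.' (not opp) -> no flip
Dir W: edge -> no flip
Dir E: first cell '.' (not opp) -> no flip
Dir SW: edge -> no flip
Dir S: edge -> no flip
Dir SE: edge -> no flip
All flips: (4,0)

Answer: ......
..W...
.BWB..
BBWW..
B.WWW.
B.....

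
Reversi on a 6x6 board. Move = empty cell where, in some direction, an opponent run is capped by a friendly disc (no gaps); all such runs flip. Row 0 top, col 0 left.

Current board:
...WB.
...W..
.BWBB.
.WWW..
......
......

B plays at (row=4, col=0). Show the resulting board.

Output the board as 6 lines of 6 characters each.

Place B at (4,0); scan 8 dirs for brackets.
Dir NW: edge -> no flip
Dir N: first cell '.' (not opp) -> no flip
Dir NE: opp run (3,1) (2,2) (1,3) capped by B -> flip
Dir W: edge -> no flip
Dir E: first cell '.' (not opp) -> no flip
Dir SW: edge -> no flip
Dir S: first cell '.' (not opp) -> no flip
Dir SE: first cell '.' (not opp) -> no flip
All flips: (1,3) (2,2) (3,1)

Answer: ...WB.
...B..
.BBBB.
.BWW..
B.....
......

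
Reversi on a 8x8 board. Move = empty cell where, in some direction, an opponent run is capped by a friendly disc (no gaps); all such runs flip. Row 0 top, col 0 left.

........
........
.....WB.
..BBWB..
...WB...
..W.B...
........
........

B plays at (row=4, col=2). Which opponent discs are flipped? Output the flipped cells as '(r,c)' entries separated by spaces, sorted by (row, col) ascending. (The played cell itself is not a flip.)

Dir NW: first cell '.' (not opp) -> no flip
Dir N: first cell 'B' (not opp) -> no flip
Dir NE: first cell 'B' (not opp) -> no flip
Dir W: first cell '.' (not opp) -> no flip
Dir E: opp run (4,3) capped by B -> flip
Dir SW: first cell '.' (not opp) -> no flip
Dir S: opp run (5,2), next='.' -> no flip
Dir SE: first cell '.' (not opp) -> no flip

Answer: (4,3)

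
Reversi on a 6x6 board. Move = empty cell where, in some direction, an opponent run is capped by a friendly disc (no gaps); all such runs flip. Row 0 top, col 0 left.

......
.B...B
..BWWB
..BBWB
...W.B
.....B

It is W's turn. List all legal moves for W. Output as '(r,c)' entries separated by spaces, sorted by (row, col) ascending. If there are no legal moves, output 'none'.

(0,0): no bracket -> illegal
(0,1): no bracket -> illegal
(0,2): no bracket -> illegal
(0,4): no bracket -> illegal
(0,5): no bracket -> illegal
(1,0): no bracket -> illegal
(1,2): no bracket -> illegal
(1,3): no bracket -> illegal
(1,4): no bracket -> illegal
(2,0): no bracket -> illegal
(2,1): flips 2 -> legal
(3,1): flips 2 -> legal
(4,1): flips 1 -> legal
(4,2): flips 1 -> legal
(4,4): no bracket -> illegal
(5,4): no bracket -> illegal

Answer: (2,1) (3,1) (4,1) (4,2)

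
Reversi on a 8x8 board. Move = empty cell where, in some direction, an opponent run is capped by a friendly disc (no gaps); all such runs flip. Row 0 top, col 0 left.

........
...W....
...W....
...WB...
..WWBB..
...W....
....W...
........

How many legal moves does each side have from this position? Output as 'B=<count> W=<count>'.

Answer: B=6 W=5

Derivation:
-- B to move --
(0,2): no bracket -> illegal
(0,3): no bracket -> illegal
(0,4): no bracket -> illegal
(1,2): flips 1 -> legal
(1,4): no bracket -> illegal
(2,2): flips 1 -> legal
(2,4): no bracket -> illegal
(3,1): no bracket -> illegal
(3,2): flips 1 -> legal
(4,1): flips 2 -> legal
(5,1): no bracket -> illegal
(5,2): flips 1 -> legal
(5,4): no bracket -> illegal
(5,5): no bracket -> illegal
(6,2): flips 1 -> legal
(6,3): no bracket -> illegal
(6,5): no bracket -> illegal
(7,3): no bracket -> illegal
(7,4): no bracket -> illegal
(7,5): no bracket -> illegal
B mobility = 6
-- W to move --
(2,4): no bracket -> illegal
(2,5): flips 1 -> legal
(3,5): flips 2 -> legal
(3,6): no bracket -> illegal
(4,6): flips 2 -> legal
(5,4): no bracket -> illegal
(5,5): flips 1 -> legal
(5,6): flips 2 -> legal
W mobility = 5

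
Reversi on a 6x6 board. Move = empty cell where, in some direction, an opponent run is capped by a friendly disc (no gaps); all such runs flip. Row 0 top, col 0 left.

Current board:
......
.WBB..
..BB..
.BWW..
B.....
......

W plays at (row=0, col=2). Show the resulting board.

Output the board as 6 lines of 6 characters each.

Place W at (0,2); scan 8 dirs for brackets.
Dir NW: edge -> no flip
Dir N: edge -> no flip
Dir NE: edge -> no flip
Dir W: first cell '.' (not opp) -> no flip
Dir E: first cell '.' (not opp) -> no flip
Dir SW: first cell 'W' (not opp) -> no flip
Dir S: opp run (1,2) (2,2) capped by W -> flip
Dir SE: opp run (1,3), next='.' -> no flip
All flips: (1,2) (2,2)

Answer: ..W...
.WWB..
..WB..
.BWW..
B.....
......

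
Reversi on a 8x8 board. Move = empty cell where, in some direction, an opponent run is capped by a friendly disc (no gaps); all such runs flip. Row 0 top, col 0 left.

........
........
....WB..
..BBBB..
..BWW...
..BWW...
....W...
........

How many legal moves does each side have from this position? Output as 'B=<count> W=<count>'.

-- B to move --
(1,3): flips 1 -> legal
(1,4): flips 1 -> legal
(1,5): flips 1 -> legal
(2,3): flips 1 -> legal
(4,5): flips 2 -> legal
(5,5): flips 3 -> legal
(6,2): flips 2 -> legal
(6,3): flips 2 -> legal
(6,5): flips 2 -> legal
(7,3): no bracket -> illegal
(7,4): flips 3 -> legal
(7,5): flips 2 -> legal
B mobility = 11
-- W to move --
(1,4): no bracket -> illegal
(1,5): no bracket -> illegal
(1,6): flips 2 -> legal
(2,1): flips 1 -> legal
(2,2): flips 1 -> legal
(2,3): flips 1 -> legal
(2,6): flips 2 -> legal
(3,1): flips 1 -> legal
(3,6): no bracket -> illegal
(4,1): flips 1 -> legal
(4,5): no bracket -> illegal
(4,6): flips 1 -> legal
(5,1): flips 3 -> legal
(6,1): flips 1 -> legal
(6,2): no bracket -> illegal
(6,3): no bracket -> illegal
W mobility = 10

Answer: B=11 W=10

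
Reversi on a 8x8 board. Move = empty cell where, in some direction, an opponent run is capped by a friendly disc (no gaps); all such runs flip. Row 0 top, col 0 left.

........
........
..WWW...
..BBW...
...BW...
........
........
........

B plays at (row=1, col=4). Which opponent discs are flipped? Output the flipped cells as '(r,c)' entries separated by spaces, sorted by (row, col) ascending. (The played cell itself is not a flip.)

Answer: (2,3)

Derivation:
Dir NW: first cell '.' (not opp) -> no flip
Dir N: first cell '.' (not opp) -> no flip
Dir NE: first cell '.' (not opp) -> no flip
Dir W: first cell '.' (not opp) -> no flip
Dir E: first cell '.' (not opp) -> no flip
Dir SW: opp run (2,3) capped by B -> flip
Dir S: opp run (2,4) (3,4) (4,4), next='.' -> no flip
Dir SE: first cell '.' (not opp) -> no flip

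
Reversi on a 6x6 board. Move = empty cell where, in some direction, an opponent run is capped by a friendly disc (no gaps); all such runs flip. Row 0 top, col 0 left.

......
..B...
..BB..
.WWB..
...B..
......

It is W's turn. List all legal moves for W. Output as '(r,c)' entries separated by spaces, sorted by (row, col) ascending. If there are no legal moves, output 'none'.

(0,1): no bracket -> illegal
(0,2): flips 2 -> legal
(0,3): no bracket -> illegal
(1,1): no bracket -> illegal
(1,3): flips 1 -> legal
(1,4): flips 1 -> legal
(2,1): no bracket -> illegal
(2,4): no bracket -> illegal
(3,4): flips 1 -> legal
(4,2): no bracket -> illegal
(4,4): no bracket -> illegal
(5,2): no bracket -> illegal
(5,3): no bracket -> illegal
(5,4): flips 1 -> legal

Answer: (0,2) (1,3) (1,4) (3,4) (5,4)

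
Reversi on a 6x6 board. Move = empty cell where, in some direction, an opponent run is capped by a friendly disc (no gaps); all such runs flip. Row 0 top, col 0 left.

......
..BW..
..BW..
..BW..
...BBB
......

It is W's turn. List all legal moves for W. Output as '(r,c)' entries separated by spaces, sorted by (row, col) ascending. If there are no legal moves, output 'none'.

(0,1): flips 1 -> legal
(0,2): no bracket -> illegal
(0,3): no bracket -> illegal
(1,1): flips 2 -> legal
(2,1): flips 1 -> legal
(3,1): flips 2 -> legal
(3,4): no bracket -> illegal
(3,5): no bracket -> illegal
(4,1): flips 1 -> legal
(4,2): no bracket -> illegal
(5,2): no bracket -> illegal
(5,3): flips 1 -> legal
(5,4): no bracket -> illegal
(5,5): flips 1 -> legal

Answer: (0,1) (1,1) (2,1) (3,1) (4,1) (5,3) (5,5)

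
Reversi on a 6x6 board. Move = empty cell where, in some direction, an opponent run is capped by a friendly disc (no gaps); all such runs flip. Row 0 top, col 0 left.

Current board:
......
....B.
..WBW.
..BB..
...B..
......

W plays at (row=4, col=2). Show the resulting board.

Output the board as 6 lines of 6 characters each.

Answer: ......
....B.
..WBW.
..WW..
..WB..
......

Derivation:
Place W at (4,2); scan 8 dirs for brackets.
Dir NW: first cell '.' (not opp) -> no flip
Dir N: opp run (3,2) capped by W -> flip
Dir NE: opp run (3,3) capped by W -> flip
Dir W: first cell '.' (not opp) -> no flip
Dir E: opp run (4,3), next='.' -> no flip
Dir SW: first cell '.' (not opp) -> no flip
Dir S: first cell '.' (not opp) -> no flip
Dir SE: first cell '.' (not opp) -> no flip
All flips: (3,2) (3,3)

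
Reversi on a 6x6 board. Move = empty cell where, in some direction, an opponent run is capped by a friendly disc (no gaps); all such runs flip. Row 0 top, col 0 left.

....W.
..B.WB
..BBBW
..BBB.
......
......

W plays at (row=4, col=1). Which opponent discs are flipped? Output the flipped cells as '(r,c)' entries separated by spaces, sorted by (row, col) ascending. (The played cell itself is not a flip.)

Dir NW: first cell '.' (not opp) -> no flip
Dir N: first cell '.' (not opp) -> no flip
Dir NE: opp run (3,2) (2,3) capped by W -> flip
Dir W: first cell '.' (not opp) -> no flip
Dir E: first cell '.' (not opp) -> no flip
Dir SW: first cell '.' (not opp) -> no flip
Dir S: first cell '.' (not opp) -> no flip
Dir SE: first cell '.' (not opp) -> no flip

Answer: (2,3) (3,2)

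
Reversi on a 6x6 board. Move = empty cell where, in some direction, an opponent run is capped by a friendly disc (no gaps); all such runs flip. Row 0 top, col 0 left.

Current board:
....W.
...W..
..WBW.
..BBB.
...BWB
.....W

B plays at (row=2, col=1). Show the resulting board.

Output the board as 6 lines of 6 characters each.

Place B at (2,1); scan 8 dirs for brackets.
Dir NW: first cell '.' (not opp) -> no flip
Dir N: first cell '.' (not opp) -> no flip
Dir NE: first cell '.' (not opp) -> no flip
Dir W: first cell '.' (not opp) -> no flip
Dir E: opp run (2,2) capped by B -> flip
Dir SW: first cell '.' (not opp) -> no flip
Dir S: first cell '.' (not opp) -> no flip
Dir SE: first cell 'B' (not opp) -> no flip
All flips: (2,2)

Answer: ....W.
...W..
.BBBW.
..BBB.
...BWB
.....W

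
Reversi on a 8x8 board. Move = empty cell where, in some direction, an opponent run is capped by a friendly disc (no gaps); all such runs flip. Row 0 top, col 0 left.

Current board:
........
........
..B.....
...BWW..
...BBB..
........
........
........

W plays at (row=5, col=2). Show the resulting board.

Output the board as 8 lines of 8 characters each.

Place W at (5,2); scan 8 dirs for brackets.
Dir NW: first cell '.' (not opp) -> no flip
Dir N: first cell '.' (not opp) -> no flip
Dir NE: opp run (4,3) capped by W -> flip
Dir W: first cell '.' (not opp) -> no flip
Dir E: first cell '.' (not opp) -> no flip
Dir SW: first cell '.' (not opp) -> no flip
Dir S: first cell '.' (not opp) -> no flip
Dir SE: first cell '.' (not opp) -> no flip
All flips: (4,3)

Answer: ........
........
..B.....
...BWW..
...WBB..
..W.....
........
........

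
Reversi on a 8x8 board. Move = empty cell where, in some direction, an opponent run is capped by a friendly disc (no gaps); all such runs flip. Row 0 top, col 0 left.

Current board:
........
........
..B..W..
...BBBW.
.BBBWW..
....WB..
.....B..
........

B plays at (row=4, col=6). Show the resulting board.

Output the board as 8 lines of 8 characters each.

Answer: ........
........
..B..W..
...BBBW.
.BBBBBB.
....WB..
.....B..
........

Derivation:
Place B at (4,6); scan 8 dirs for brackets.
Dir NW: first cell 'B' (not opp) -> no flip
Dir N: opp run (3,6), next='.' -> no flip
Dir NE: first cell '.' (not opp) -> no flip
Dir W: opp run (4,5) (4,4) capped by B -> flip
Dir E: first cell '.' (not opp) -> no flip
Dir SW: first cell 'B' (not opp) -> no flip
Dir S: first cell '.' (not opp) -> no flip
Dir SE: first cell '.' (not opp) -> no flip
All flips: (4,4) (4,5)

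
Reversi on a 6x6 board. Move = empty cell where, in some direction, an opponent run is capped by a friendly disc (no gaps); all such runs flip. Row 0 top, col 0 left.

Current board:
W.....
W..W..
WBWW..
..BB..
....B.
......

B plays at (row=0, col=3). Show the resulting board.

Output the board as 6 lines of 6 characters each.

Place B at (0,3); scan 8 dirs for brackets.
Dir NW: edge -> no flip
Dir N: edge -> no flip
Dir NE: edge -> no flip
Dir W: first cell '.' (not opp) -> no flip
Dir E: first cell '.' (not opp) -> no flip
Dir SW: first cell '.' (not opp) -> no flip
Dir S: opp run (1,3) (2,3) capped by B -> flip
Dir SE: first cell '.' (not opp) -> no flip
All flips: (1,3) (2,3)

Answer: W..B..
W..B..
WBWB..
..BB..
....B.
......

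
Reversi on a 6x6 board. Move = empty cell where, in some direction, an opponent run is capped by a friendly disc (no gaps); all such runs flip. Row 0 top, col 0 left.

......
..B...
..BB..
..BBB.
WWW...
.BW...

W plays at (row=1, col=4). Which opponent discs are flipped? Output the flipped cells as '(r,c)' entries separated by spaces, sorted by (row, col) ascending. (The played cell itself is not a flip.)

Dir NW: first cell '.' (not opp) -> no flip
Dir N: first cell '.' (not opp) -> no flip
Dir NE: first cell '.' (not opp) -> no flip
Dir W: first cell '.' (not opp) -> no flip
Dir E: first cell '.' (not opp) -> no flip
Dir SW: opp run (2,3) (3,2) capped by W -> flip
Dir S: first cell '.' (not opp) -> no flip
Dir SE: first cell '.' (not opp) -> no flip

Answer: (2,3) (3,2)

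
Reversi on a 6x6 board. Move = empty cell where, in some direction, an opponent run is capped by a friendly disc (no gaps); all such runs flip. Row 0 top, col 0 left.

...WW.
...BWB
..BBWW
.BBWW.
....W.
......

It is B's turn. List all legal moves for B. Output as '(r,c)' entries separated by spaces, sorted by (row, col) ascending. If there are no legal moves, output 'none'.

Answer: (0,5) (3,5) (4,2) (4,3) (4,5) (5,5)

Derivation:
(0,2): no bracket -> illegal
(0,5): flips 1 -> legal
(1,2): no bracket -> illegal
(3,5): flips 4 -> legal
(4,2): flips 2 -> legal
(4,3): flips 1 -> legal
(4,5): flips 1 -> legal
(5,3): no bracket -> illegal
(5,4): no bracket -> illegal
(5,5): flips 2 -> legal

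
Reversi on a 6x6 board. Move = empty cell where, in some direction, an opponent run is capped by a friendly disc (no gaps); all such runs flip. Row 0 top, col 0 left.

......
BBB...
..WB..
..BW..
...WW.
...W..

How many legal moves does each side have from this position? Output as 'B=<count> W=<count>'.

Answer: B=4 W=7

Derivation:
-- B to move --
(1,3): no bracket -> illegal
(2,1): flips 1 -> legal
(2,4): no bracket -> illegal
(3,1): no bracket -> illegal
(3,4): flips 1 -> legal
(3,5): no bracket -> illegal
(4,2): no bracket -> illegal
(4,5): no bracket -> illegal
(5,2): no bracket -> illegal
(5,4): flips 1 -> legal
(5,5): flips 3 -> legal
B mobility = 4
-- W to move --
(0,0): flips 1 -> legal
(0,1): no bracket -> illegal
(0,2): flips 1 -> legal
(0,3): no bracket -> illegal
(1,3): flips 1 -> legal
(1,4): no bracket -> illegal
(2,0): no bracket -> illegal
(2,1): flips 1 -> legal
(2,4): flips 1 -> legal
(3,1): flips 1 -> legal
(3,4): no bracket -> illegal
(4,1): no bracket -> illegal
(4,2): flips 1 -> legal
W mobility = 7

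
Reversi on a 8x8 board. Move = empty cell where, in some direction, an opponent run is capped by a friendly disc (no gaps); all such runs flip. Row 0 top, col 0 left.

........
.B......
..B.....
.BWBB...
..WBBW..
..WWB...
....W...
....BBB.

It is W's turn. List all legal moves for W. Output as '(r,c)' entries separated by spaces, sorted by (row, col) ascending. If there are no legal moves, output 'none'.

(0,0): no bracket -> illegal
(0,1): no bracket -> illegal
(0,2): no bracket -> illegal
(1,0): no bracket -> illegal
(1,2): flips 1 -> legal
(1,3): no bracket -> illegal
(2,0): flips 1 -> legal
(2,1): no bracket -> illegal
(2,3): flips 3 -> legal
(2,4): flips 4 -> legal
(2,5): flips 2 -> legal
(3,0): flips 1 -> legal
(3,5): flips 3 -> legal
(4,0): no bracket -> illegal
(4,1): no bracket -> illegal
(5,5): flips 1 -> legal
(6,3): flips 1 -> legal
(6,5): flips 2 -> legal
(6,6): no bracket -> illegal
(6,7): no bracket -> illegal
(7,3): no bracket -> illegal
(7,7): no bracket -> illegal

Answer: (1,2) (2,0) (2,3) (2,4) (2,5) (3,0) (3,5) (5,5) (6,3) (6,5)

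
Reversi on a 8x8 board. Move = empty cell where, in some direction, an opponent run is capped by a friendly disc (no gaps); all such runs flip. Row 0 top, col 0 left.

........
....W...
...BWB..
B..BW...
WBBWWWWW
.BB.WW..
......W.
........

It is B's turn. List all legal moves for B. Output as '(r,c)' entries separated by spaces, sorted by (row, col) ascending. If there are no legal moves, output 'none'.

Answer: (0,3) (0,5) (1,5) (3,5) (5,0) (5,3) (5,6) (7,7)

Derivation:
(0,3): flips 1 -> legal
(0,4): no bracket -> illegal
(0,5): flips 1 -> legal
(1,3): no bracket -> illegal
(1,5): flips 1 -> legal
(3,1): no bracket -> illegal
(3,2): no bracket -> illegal
(3,5): flips 1 -> legal
(3,6): no bracket -> illegal
(3,7): no bracket -> illegal
(5,0): flips 1 -> legal
(5,3): flips 1 -> legal
(5,6): flips 2 -> legal
(5,7): no bracket -> illegal
(6,3): no bracket -> illegal
(6,4): no bracket -> illegal
(6,5): no bracket -> illegal
(6,7): no bracket -> illegal
(7,5): no bracket -> illegal
(7,6): no bracket -> illegal
(7,7): flips 3 -> legal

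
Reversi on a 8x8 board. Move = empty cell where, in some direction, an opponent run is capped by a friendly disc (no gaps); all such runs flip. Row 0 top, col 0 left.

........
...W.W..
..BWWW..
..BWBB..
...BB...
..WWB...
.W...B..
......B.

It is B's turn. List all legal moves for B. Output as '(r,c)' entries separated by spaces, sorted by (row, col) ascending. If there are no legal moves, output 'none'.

Answer: (0,2) (0,3) (0,4) (0,5) (1,2) (1,4) (1,6) (2,6) (5,1) (6,2) (6,3) (7,0)

Derivation:
(0,2): flips 2 -> legal
(0,3): flips 3 -> legal
(0,4): flips 1 -> legal
(0,5): flips 2 -> legal
(0,6): no bracket -> illegal
(1,2): flips 1 -> legal
(1,4): flips 2 -> legal
(1,6): flips 1 -> legal
(2,6): flips 3 -> legal
(3,6): no bracket -> illegal
(4,1): no bracket -> illegal
(4,2): no bracket -> illegal
(5,0): no bracket -> illegal
(5,1): flips 2 -> legal
(6,0): no bracket -> illegal
(6,2): flips 1 -> legal
(6,3): flips 1 -> legal
(6,4): no bracket -> illegal
(7,0): flips 2 -> legal
(7,1): no bracket -> illegal
(7,2): no bracket -> illegal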